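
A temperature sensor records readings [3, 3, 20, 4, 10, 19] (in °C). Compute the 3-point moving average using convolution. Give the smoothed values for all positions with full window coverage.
3-point moving average kernel = [1, 1, 1]. Apply in 'valid' mode (full window coverage): avg[0] = (3 + 3 + 20) / 3 = 8.67; avg[1] = (3 + 20 + 4) / 3 = 9.0; avg[2] = (20 + 4 + 10) / 3 = 11.33; avg[3] = (4 + 10 + 19) / 3 = 11.0. Smoothed values: [8.67, 9.0, 11.33, 11.0]

[8.67, 9.0, 11.33, 11.0]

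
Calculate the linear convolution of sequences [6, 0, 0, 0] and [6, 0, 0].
y[0] = 6×6 = 36; y[1] = 6×0 + 0×6 = 0; y[2] = 6×0 + 0×0 + 0×6 = 0; y[3] = 0×0 + 0×0 + 0×6 = 0; y[4] = 0×0 + 0×0 = 0; y[5] = 0×0 = 0

[36, 0, 0, 0, 0, 0]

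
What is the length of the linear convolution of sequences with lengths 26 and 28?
Linear/full convolution length: m + n - 1 = 26 + 28 - 1 = 53

53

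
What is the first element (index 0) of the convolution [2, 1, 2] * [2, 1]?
Use y[k] = Σ_i a[i]·b[k-i] at k=0. y[0] = 2×2 = 4

4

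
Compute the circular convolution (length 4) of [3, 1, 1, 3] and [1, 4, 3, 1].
Use y[k] = Σ_j u[j]·v[(k-j) mod 4]. y[0] = 3×1 + 1×1 + 1×3 + 3×4 = 19; y[1] = 3×4 + 1×1 + 1×1 + 3×3 = 23; y[2] = 3×3 + 1×4 + 1×1 + 3×1 = 17; y[3] = 3×1 + 1×3 + 1×4 + 3×1 = 13. Result: [19, 23, 17, 13]

[19, 23, 17, 13]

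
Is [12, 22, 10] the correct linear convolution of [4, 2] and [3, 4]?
Recompute linear convolution of [4, 2] and [3, 4]: y[0] = 4×3 = 12; y[1] = 4×4 + 2×3 = 22; y[2] = 2×4 = 8 → [12, 22, 8]. Compare to given [12, 22, 10]: they differ at index 2: given 10, correct 8, so answer: No

No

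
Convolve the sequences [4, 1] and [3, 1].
y[0] = 4×3 = 12; y[1] = 4×1 + 1×3 = 7; y[2] = 1×1 = 1

[12, 7, 1]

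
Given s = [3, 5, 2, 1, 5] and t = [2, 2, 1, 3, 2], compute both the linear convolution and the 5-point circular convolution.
Linear: y_lin[0] = 3×2 = 6; y_lin[1] = 3×2 + 5×2 = 16; y_lin[2] = 3×1 + 5×2 + 2×2 = 17; y_lin[3] = 3×3 + 5×1 + 2×2 + 1×2 = 20; y_lin[4] = 3×2 + 5×3 + 2×1 + 1×2 + 5×2 = 35; y_lin[5] = 5×2 + 2×3 + 1×1 + 5×2 = 27; y_lin[6] = 2×2 + 1×3 + 5×1 = 12; y_lin[7] = 1×2 + 5×3 = 17; y_lin[8] = 5×2 = 10 → [6, 16, 17, 20, 35, 27, 12, 17, 10]. Circular (length 5): y[0] = 3×2 + 5×2 + 2×3 + 1×1 + 5×2 = 33; y[1] = 3×2 + 5×2 + 2×2 + 1×3 + 5×1 = 28; y[2] = 3×1 + 5×2 + 2×2 + 1×2 + 5×3 = 34; y[3] = 3×3 + 5×1 + 2×2 + 1×2 + 5×2 = 30; y[4] = 3×2 + 5×3 + 2×1 + 1×2 + 5×2 = 35 → [33, 28, 34, 30, 35]

Linear: [6, 16, 17, 20, 35, 27, 12, 17, 10], Circular: [33, 28, 34, 30, 35]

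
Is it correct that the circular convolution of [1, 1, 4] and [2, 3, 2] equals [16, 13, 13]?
Recompute circular convolution of [1, 1, 4] and [2, 3, 2]: y[0] = 1×2 + 1×2 + 4×3 = 16; y[1] = 1×3 + 1×2 + 4×2 = 13; y[2] = 1×2 + 1×3 + 4×2 = 13 → [16, 13, 13]. Given [16, 13, 13] matches, so answer: Yes

Yes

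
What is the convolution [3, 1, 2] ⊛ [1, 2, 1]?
y[0] = 3×1 = 3; y[1] = 3×2 + 1×1 = 7; y[2] = 3×1 + 1×2 + 2×1 = 7; y[3] = 1×1 + 2×2 = 5; y[4] = 2×1 = 2

[3, 7, 7, 5, 2]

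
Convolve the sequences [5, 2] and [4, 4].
y[0] = 5×4 = 20; y[1] = 5×4 + 2×4 = 28; y[2] = 2×4 = 8

[20, 28, 8]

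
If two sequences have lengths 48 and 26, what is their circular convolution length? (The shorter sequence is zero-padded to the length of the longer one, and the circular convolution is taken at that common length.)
Circular convolution (zero-padding the shorter input) has length max(m, n) = max(48, 26) = 48

48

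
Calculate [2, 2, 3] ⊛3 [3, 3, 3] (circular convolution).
Use y[k] = Σ_j u[j]·v[(k-j) mod 3]. y[0] = 2×3 + 2×3 + 3×3 = 21; y[1] = 2×3 + 2×3 + 3×3 = 21; y[2] = 2×3 + 2×3 + 3×3 = 21. Result: [21, 21, 21]

[21, 21, 21]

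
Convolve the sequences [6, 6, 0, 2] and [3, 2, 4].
y[0] = 6×3 = 18; y[1] = 6×2 + 6×3 = 30; y[2] = 6×4 + 6×2 + 0×3 = 36; y[3] = 6×4 + 0×2 + 2×3 = 30; y[4] = 0×4 + 2×2 = 4; y[5] = 2×4 = 8

[18, 30, 36, 30, 4, 8]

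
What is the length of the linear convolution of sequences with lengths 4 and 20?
Linear/full convolution length: m + n - 1 = 4 + 20 - 1 = 23

23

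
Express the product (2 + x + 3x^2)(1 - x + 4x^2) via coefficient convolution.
Ascending coefficients: a = [2, 1, 3], b = [1, -1, 4]. c[0] = 2×1 = 2; c[1] = 2×-1 + 1×1 = -1; c[2] = 2×4 + 1×-1 + 3×1 = 10; c[3] = 1×4 + 3×-1 = 1; c[4] = 3×4 = 12. Result coefficients: [2, -1, 10, 1, 12] → 2 - x + 10x^2 + x^3 + 12x^4

2 - x + 10x^2 + x^3 + 12x^4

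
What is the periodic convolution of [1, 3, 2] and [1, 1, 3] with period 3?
Use y[k] = Σ_j a[j]·b[(k-j) mod 3]. y[0] = 1×1 + 3×3 + 2×1 = 12; y[1] = 1×1 + 3×1 + 2×3 = 10; y[2] = 1×3 + 3×1 + 2×1 = 8. Result: [12, 10, 8]

[12, 10, 8]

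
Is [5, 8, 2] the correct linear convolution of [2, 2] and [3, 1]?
Recompute linear convolution of [2, 2] and [3, 1]: y[0] = 2×3 = 6; y[1] = 2×1 + 2×3 = 8; y[2] = 2×1 = 2 → [6, 8, 2]. Compare to given [5, 8, 2]: they differ at index 0: given 5, correct 6, so answer: No

No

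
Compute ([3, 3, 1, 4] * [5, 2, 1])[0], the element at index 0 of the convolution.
Use y[k] = Σ_i a[i]·b[k-i] at k=0. y[0] = 3×5 = 15

15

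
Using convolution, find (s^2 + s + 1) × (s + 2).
Ascending coefficients: a = [1, 1, 1], b = [2, 1]. c[0] = 1×2 = 2; c[1] = 1×1 + 1×2 = 3; c[2] = 1×1 + 1×2 = 3; c[3] = 1×1 = 1. Result coefficients: [2, 3, 3, 1] → s^3 + 3s^2 + 3s + 2

s^3 + 3s^2 + 3s + 2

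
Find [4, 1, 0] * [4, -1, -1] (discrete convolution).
y[0] = 4×4 = 16; y[1] = 4×-1 + 1×4 = 0; y[2] = 4×-1 + 1×-1 + 0×4 = -5; y[3] = 1×-1 + 0×-1 = -1; y[4] = 0×-1 = 0

[16, 0, -5, -1, 0]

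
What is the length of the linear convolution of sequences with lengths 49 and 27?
Linear/full convolution length: m + n - 1 = 49 + 27 - 1 = 75

75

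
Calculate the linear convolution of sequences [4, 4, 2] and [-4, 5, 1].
y[0] = 4×-4 = -16; y[1] = 4×5 + 4×-4 = 4; y[2] = 4×1 + 4×5 + 2×-4 = 16; y[3] = 4×1 + 2×5 = 14; y[4] = 2×1 = 2

[-16, 4, 16, 14, 2]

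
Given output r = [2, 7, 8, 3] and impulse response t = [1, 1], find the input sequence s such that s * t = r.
Deconvolve r=[2, 7, 8, 3] by t=[1, 1]. Since t[0]=1, solve forward: s[0] = r[0] / 1 = 2; s[1] = (r[1] - 2×1) / 1 = 5; s[2] = (r[2] - 5×1) / 1 = 3. So s = [2, 5, 3]. Check by forward convolution: r[0] = 2×1 = 2; r[1] = 2×1 + 5×1 = 7; r[2] = 5×1 + 3×1 = 8; r[3] = 3×1 = 3

[2, 5, 3]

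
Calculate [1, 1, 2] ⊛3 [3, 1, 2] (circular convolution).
Use y[k] = Σ_j a[j]·b[(k-j) mod 3]. y[0] = 1×3 + 1×2 + 2×1 = 7; y[1] = 1×1 + 1×3 + 2×2 = 8; y[2] = 1×2 + 1×1 + 2×3 = 9. Result: [7, 8, 9]

[7, 8, 9]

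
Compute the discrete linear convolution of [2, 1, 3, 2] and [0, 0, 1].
y[0] = 2×0 = 0; y[1] = 2×0 + 1×0 = 0; y[2] = 2×1 + 1×0 + 3×0 = 2; y[3] = 1×1 + 3×0 + 2×0 = 1; y[4] = 3×1 + 2×0 = 3; y[5] = 2×1 = 2

[0, 0, 2, 1, 3, 2]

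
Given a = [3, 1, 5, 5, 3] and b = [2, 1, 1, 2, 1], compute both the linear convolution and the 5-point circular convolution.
Linear: y_lin[0] = 3×2 = 6; y_lin[1] = 3×1 + 1×2 = 5; y_lin[2] = 3×1 + 1×1 + 5×2 = 14; y_lin[3] = 3×2 + 1×1 + 5×1 + 5×2 = 22; y_lin[4] = 3×1 + 1×2 + 5×1 + 5×1 + 3×2 = 21; y_lin[5] = 1×1 + 5×2 + 5×1 + 3×1 = 19; y_lin[6] = 5×1 + 5×2 + 3×1 = 18; y_lin[7] = 5×1 + 3×2 = 11; y_lin[8] = 3×1 = 3 → [6, 5, 14, 22, 21, 19, 18, 11, 3]. Circular (length 5): y[0] = 3×2 + 1×1 + 5×2 + 5×1 + 3×1 = 25; y[1] = 3×1 + 1×2 + 5×1 + 5×2 + 3×1 = 23; y[2] = 3×1 + 1×1 + 5×2 + 5×1 + 3×2 = 25; y[3] = 3×2 + 1×1 + 5×1 + 5×2 + 3×1 = 25; y[4] = 3×1 + 1×2 + 5×1 + 5×1 + 3×2 = 21 → [25, 23, 25, 25, 21]

Linear: [6, 5, 14, 22, 21, 19, 18, 11, 3], Circular: [25, 23, 25, 25, 21]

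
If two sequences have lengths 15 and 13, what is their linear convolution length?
Linear/full convolution length: m + n - 1 = 15 + 13 - 1 = 27

27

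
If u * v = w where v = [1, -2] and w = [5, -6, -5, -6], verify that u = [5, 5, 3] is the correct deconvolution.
Forward-compute [5, 5, 3] * [1, -2]: w[0] = 5×1 = 5; w[1] = 5×-2 + 5×1 = -5; w[2] = 5×-2 + 3×1 = -7; w[3] = 3×-2 = -6 → [5, -5, -7, -6]. Does not match given w = [5, -6, -5, -6].

Not verified. [5, 5, 3] * [1, -2] = [5, -5, -7, -6], which differs from [5, -6, -5, -6] at index 1.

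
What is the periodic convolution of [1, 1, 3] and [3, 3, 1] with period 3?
Use y[k] = Σ_j a[j]·b[(k-j) mod 3]. y[0] = 1×3 + 1×1 + 3×3 = 13; y[1] = 1×3 + 1×3 + 3×1 = 9; y[2] = 1×1 + 1×3 + 3×3 = 13. Result: [13, 9, 13]

[13, 9, 13]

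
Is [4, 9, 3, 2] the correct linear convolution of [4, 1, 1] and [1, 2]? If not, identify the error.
Recompute linear convolution of [4, 1, 1] and [1, 2]: y[0] = 4×1 = 4; y[1] = 4×2 + 1×1 = 9; y[2] = 1×2 + 1×1 = 3; y[3] = 1×2 = 2 → [4, 9, 3, 2]. Given [4, 9, 3, 2] matches, so answer: Yes

Yes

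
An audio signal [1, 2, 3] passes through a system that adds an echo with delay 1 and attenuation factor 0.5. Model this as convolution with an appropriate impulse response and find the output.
Direct-path + delayed-attenuated-path model → impulse response h = [1, 0.5] (1 at lag 0, 0.5 at lag 1). Output y[n] = x[n] + 0.5·x[n - 1] (with x[n] = 0 outside 0..2): y[0] = 1 + 0.5×0 = 1; y[1] = 2 + 0.5×1 = 2.5; y[2] = 3 + 0.5×2 = 4.0; y[3] = 0 + 0.5×3 = 1.5. So y = [1, 2.5, 4.0, 1.5]

[1, 2.5, 4.0, 1.5]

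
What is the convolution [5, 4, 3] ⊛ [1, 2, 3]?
y[0] = 5×1 = 5; y[1] = 5×2 + 4×1 = 14; y[2] = 5×3 + 4×2 + 3×1 = 26; y[3] = 4×3 + 3×2 = 18; y[4] = 3×3 = 9

[5, 14, 26, 18, 9]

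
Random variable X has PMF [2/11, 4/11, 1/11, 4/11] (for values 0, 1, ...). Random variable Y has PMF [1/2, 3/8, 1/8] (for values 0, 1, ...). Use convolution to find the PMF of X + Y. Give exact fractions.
P(X+Y=k) = Σ_i P(X=i)·P(Y=k-i) — a convolution of [2/11, 4/11, 1/11, 4/11] and [1/2, 3/8, 1/8]. P(X+Y=0) = (2/11)×(1/2) = 1/11; P(X+Y=1) = (2/11)×(3/8) + (4/11)×(1/2) = 3/44 + 2/11 = 1/4; P(X+Y=2) = (2/11)×(1/8) + (4/11)×(3/8) + (1/11)×(1/2) = 1/44 + 3/22 + 1/22 = 9/44; P(X+Y=3) = (4/11)×(1/8) + (1/11)×(3/8) + (4/11)×(1/2) = 1/22 + 3/88 + 2/11 = 23/88; P(X+Y=4) = (1/11)×(1/8) + (4/11)×(3/8) = 1/88 + 3/22 = 13/88; P(X+Y=5) = (4/11)×(1/8) = 1/22. PMF: [1/11, 1/4, 9/44, 23/88, 13/88, 1/22] (sums to 1 ✓)

[1/11, 1/4, 9/44, 23/88, 13/88, 1/22]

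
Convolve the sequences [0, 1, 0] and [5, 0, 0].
y[0] = 0×5 = 0; y[1] = 0×0 + 1×5 = 5; y[2] = 0×0 + 1×0 + 0×5 = 0; y[3] = 1×0 + 0×0 = 0; y[4] = 0×0 = 0

[0, 5, 0, 0, 0]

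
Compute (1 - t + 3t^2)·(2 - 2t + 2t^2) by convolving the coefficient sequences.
Ascending coefficients: a = [1, -1, 3], b = [2, -2, 2]. c[0] = 1×2 = 2; c[1] = 1×-2 + -1×2 = -4; c[2] = 1×2 + -1×-2 + 3×2 = 10; c[3] = -1×2 + 3×-2 = -8; c[4] = 3×2 = 6. Result coefficients: [2, -4, 10, -8, 6] → 2 - 4t + 10t^2 - 8t^3 + 6t^4

2 - 4t + 10t^2 - 8t^3 + 6t^4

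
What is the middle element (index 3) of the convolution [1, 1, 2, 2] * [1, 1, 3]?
Use y[k] = Σ_i a[i]·b[k-i] at k=3. y[3] = 1×3 + 2×1 + 2×1 = 7

7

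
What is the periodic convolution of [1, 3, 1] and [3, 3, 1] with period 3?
Use y[k] = Σ_j f[j]·g[(k-j) mod 3]. y[0] = 1×3 + 3×1 + 1×3 = 9; y[1] = 1×3 + 3×3 + 1×1 = 13; y[2] = 1×1 + 3×3 + 1×3 = 13. Result: [9, 13, 13]

[9, 13, 13]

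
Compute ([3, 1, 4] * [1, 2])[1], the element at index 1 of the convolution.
Use y[k] = Σ_i a[i]·b[k-i] at k=1. y[1] = 3×2 + 1×1 = 7

7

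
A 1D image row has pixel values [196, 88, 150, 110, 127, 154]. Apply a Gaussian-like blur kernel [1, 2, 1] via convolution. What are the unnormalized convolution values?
Convolve image row [196, 88, 150, 110, 127, 154] with kernel [1, 2, 1]: y[0] = 196×1 = 196; y[1] = 196×2 + 88×1 = 480; y[2] = 196×1 + 88×2 + 150×1 = 522; y[3] = 88×1 + 150×2 + 110×1 = 498; y[4] = 150×1 + 110×2 + 127×1 = 497; y[5] = 110×1 + 127×2 + 154×1 = 518; y[6] = 127×1 + 154×2 = 435; y[7] = 154×1 = 154 → [196, 480, 522, 498, 497, 518, 435, 154]. Normalization factor = sum(kernel) = 4.

[196, 480, 522, 498, 497, 518, 435, 154]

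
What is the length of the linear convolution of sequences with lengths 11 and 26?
Linear/full convolution length: m + n - 1 = 11 + 26 - 1 = 36

36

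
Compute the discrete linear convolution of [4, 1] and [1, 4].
y[0] = 4×1 = 4; y[1] = 4×4 + 1×1 = 17; y[2] = 1×4 = 4

[4, 17, 4]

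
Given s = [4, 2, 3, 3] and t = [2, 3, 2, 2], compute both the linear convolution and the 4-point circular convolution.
Linear: y_lin[0] = 4×2 = 8; y_lin[1] = 4×3 + 2×2 = 16; y_lin[2] = 4×2 + 2×3 + 3×2 = 20; y_lin[3] = 4×2 + 2×2 + 3×3 + 3×2 = 27; y_lin[4] = 2×2 + 3×2 + 3×3 = 19; y_lin[5] = 3×2 + 3×2 = 12; y_lin[6] = 3×2 = 6 → [8, 16, 20, 27, 19, 12, 6]. Circular (length 4): y[0] = 4×2 + 2×2 + 3×2 + 3×3 = 27; y[1] = 4×3 + 2×2 + 3×2 + 3×2 = 28; y[2] = 4×2 + 2×3 + 3×2 + 3×2 = 26; y[3] = 4×2 + 2×2 + 3×3 + 3×2 = 27 → [27, 28, 26, 27]

Linear: [8, 16, 20, 27, 19, 12, 6], Circular: [27, 28, 26, 27]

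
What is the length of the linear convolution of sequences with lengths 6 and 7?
Linear/full convolution length: m + n - 1 = 6 + 7 - 1 = 12

12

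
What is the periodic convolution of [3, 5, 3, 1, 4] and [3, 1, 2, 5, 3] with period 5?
Use y[k] = Σ_j s[j]·t[(k-j) mod 5]. y[0] = 3×3 + 5×3 + 3×5 + 1×2 + 4×1 = 45; y[1] = 3×1 + 5×3 + 3×3 + 1×5 + 4×2 = 40; y[2] = 3×2 + 5×1 + 3×3 + 1×3 + 4×5 = 43; y[3] = 3×5 + 5×2 + 3×1 + 1×3 + 4×3 = 43; y[4] = 3×3 + 5×5 + 3×2 + 1×1 + 4×3 = 53. Result: [45, 40, 43, 43, 53]

[45, 40, 43, 43, 53]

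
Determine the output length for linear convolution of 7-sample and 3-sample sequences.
Linear/full convolution length: m + n - 1 = 7 + 3 - 1 = 9

9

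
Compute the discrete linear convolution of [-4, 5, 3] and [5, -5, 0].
y[0] = -4×5 = -20; y[1] = -4×-5 + 5×5 = 45; y[2] = -4×0 + 5×-5 + 3×5 = -10; y[3] = 5×0 + 3×-5 = -15; y[4] = 3×0 = 0

[-20, 45, -10, -15, 0]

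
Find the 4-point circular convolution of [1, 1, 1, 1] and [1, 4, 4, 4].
Use y[k] = Σ_j a[j]·b[(k-j) mod 4]. y[0] = 1×1 + 1×4 + 1×4 + 1×4 = 13; y[1] = 1×4 + 1×1 + 1×4 + 1×4 = 13; y[2] = 1×4 + 1×4 + 1×1 + 1×4 = 13; y[3] = 1×4 + 1×4 + 1×4 + 1×1 = 13. Result: [13, 13, 13, 13]

[13, 13, 13, 13]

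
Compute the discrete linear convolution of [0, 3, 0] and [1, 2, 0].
y[0] = 0×1 = 0; y[1] = 0×2 + 3×1 = 3; y[2] = 0×0 + 3×2 + 0×1 = 6; y[3] = 3×0 + 0×2 = 0; y[4] = 0×0 = 0

[0, 3, 6, 0, 0]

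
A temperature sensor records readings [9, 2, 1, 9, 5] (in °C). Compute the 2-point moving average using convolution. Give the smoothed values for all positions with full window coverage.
2-point moving average kernel = [1, 1]. Apply in 'valid' mode (full window coverage): avg[0] = (9 + 2) / 2 = 5.5; avg[1] = (2 + 1) / 2 = 1.5; avg[2] = (1 + 9) / 2 = 5.0; avg[3] = (9 + 5) / 2 = 7.0. Smoothed values: [5.5, 1.5, 5.0, 7.0]

[5.5, 1.5, 5.0, 7.0]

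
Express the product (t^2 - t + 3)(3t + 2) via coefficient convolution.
Ascending coefficients: a = [3, -1, 1], b = [2, 3]. c[0] = 3×2 = 6; c[1] = 3×3 + -1×2 = 7; c[2] = -1×3 + 1×2 = -1; c[3] = 1×3 = 3. Result coefficients: [6, 7, -1, 3] → 3t^3 - t^2 + 7t + 6

3t^3 - t^2 + 7t + 6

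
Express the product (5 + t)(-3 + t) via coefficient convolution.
Ascending coefficients: a = [5, 1], b = [-3, 1]. c[0] = 5×-3 = -15; c[1] = 5×1 + 1×-3 = 2; c[2] = 1×1 = 1. Result coefficients: [-15, 2, 1] → -15 + 2t + t^2

-15 + 2t + t^2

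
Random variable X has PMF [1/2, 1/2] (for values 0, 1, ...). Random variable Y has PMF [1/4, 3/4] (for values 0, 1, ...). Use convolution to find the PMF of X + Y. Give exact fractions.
P(X+Y=k) = Σ_i P(X=i)·P(Y=k-i) — a convolution of [1/2, 1/2] and [1/4, 3/4]. P(X+Y=0) = (1/2)×(1/4) = 1/8; P(X+Y=1) = (1/2)×(3/4) + (1/2)×(1/4) = 3/8 + 1/8 = 1/2; P(X+Y=2) = (1/2)×(3/4) = 3/8. PMF: [1/8, 1/2, 3/8] (sums to 1 ✓)

[1/8, 1/2, 3/8]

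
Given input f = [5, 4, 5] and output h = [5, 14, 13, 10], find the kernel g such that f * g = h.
Output length 4 = len(f) + len(g) - 1 ⇒ len(g) = 2. Solve g forward using g[k] = (h[k] - Σ_{i≥1} f[i]·g[k-i]) / f[0]: g[0] = h[0] / f[0] = 5 / 5 = 1; g[1] = (h[1] - 4×1) / f[0] = (14 - 4×1) / 5 = 2. So g = [1, 2]. Forward-check [5, 4, 5] * [1, 2]: h[0] = 5×1 = 5; h[1] = 5×2 + 4×1 = 14; h[2] = 4×2 + 5×1 = 13; h[3] = 5×2 = 10 → [5, 14, 13, 10] ✓

[1, 2]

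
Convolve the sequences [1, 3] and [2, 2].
y[0] = 1×2 = 2; y[1] = 1×2 + 3×2 = 8; y[2] = 3×2 = 6

[2, 8, 6]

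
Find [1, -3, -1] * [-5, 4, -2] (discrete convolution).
y[0] = 1×-5 = -5; y[1] = 1×4 + -3×-5 = 19; y[2] = 1×-2 + -3×4 + -1×-5 = -9; y[3] = -3×-2 + -1×4 = 2; y[4] = -1×-2 = 2

[-5, 19, -9, 2, 2]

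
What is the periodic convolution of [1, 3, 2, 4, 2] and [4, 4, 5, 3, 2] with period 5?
Use y[k] = Σ_j a[j]·b[(k-j) mod 5]. y[0] = 1×4 + 3×2 + 2×3 + 4×5 + 2×4 = 44; y[1] = 1×4 + 3×4 + 2×2 + 4×3 + 2×5 = 42; y[2] = 1×5 + 3×4 + 2×4 + 4×2 + 2×3 = 39; y[3] = 1×3 + 3×5 + 2×4 + 4×4 + 2×2 = 46; y[4] = 1×2 + 3×3 + 2×5 + 4×4 + 2×4 = 45. Result: [44, 42, 39, 46, 45]

[44, 42, 39, 46, 45]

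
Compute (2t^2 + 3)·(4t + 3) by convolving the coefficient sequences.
Ascending coefficients: a = [3, 0, 2], b = [3, 4]. c[0] = 3×3 = 9; c[1] = 3×4 + 0×3 = 12; c[2] = 0×4 + 2×3 = 6; c[3] = 2×4 = 8. Result coefficients: [9, 12, 6, 8] → 8t^3 + 6t^2 + 12t + 9

8t^3 + 6t^2 + 12t + 9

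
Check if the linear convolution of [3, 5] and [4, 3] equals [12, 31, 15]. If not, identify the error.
Recompute linear convolution of [3, 5] and [4, 3]: y[0] = 3×4 = 12; y[1] = 3×3 + 5×4 = 29; y[2] = 5×3 = 15 → [12, 29, 15]. Compare to given [12, 31, 15]: they differ at index 1: given 31, correct 29, so answer: No

No. Error at index 1: given 31, correct 29.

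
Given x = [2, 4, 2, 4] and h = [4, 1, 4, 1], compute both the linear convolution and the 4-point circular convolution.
Linear: y_lin[0] = 2×4 = 8; y_lin[1] = 2×1 + 4×4 = 18; y_lin[2] = 2×4 + 4×1 + 2×4 = 20; y_lin[3] = 2×1 + 4×4 + 2×1 + 4×4 = 36; y_lin[4] = 4×1 + 2×4 + 4×1 = 16; y_lin[5] = 2×1 + 4×4 = 18; y_lin[6] = 4×1 = 4 → [8, 18, 20, 36, 16, 18, 4]. Circular (length 4): y[0] = 2×4 + 4×1 + 2×4 + 4×1 = 24; y[1] = 2×1 + 4×4 + 2×1 + 4×4 = 36; y[2] = 2×4 + 4×1 + 2×4 + 4×1 = 24; y[3] = 2×1 + 4×4 + 2×1 + 4×4 = 36 → [24, 36, 24, 36]

Linear: [8, 18, 20, 36, 16, 18, 4], Circular: [24, 36, 24, 36]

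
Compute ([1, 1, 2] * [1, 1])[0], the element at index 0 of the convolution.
Use y[k] = Σ_i a[i]·b[k-i] at k=0. y[0] = 1×1 = 1

1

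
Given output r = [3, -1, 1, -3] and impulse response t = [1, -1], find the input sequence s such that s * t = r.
Deconvolve r=[3, -1, 1, -3] by t=[1, -1]. Since t[0]=1, solve forward: s[0] = r[0] / 1 = 3; s[1] = (r[1] - 3×-1) / 1 = 2; s[2] = (r[2] - 2×-1) / 1 = 3. So s = [3, 2, 3]. Check by forward convolution: r[0] = 3×1 = 3; r[1] = 3×-1 + 2×1 = -1; r[2] = 2×-1 + 3×1 = 1; r[3] = 3×-1 = -3

[3, 2, 3]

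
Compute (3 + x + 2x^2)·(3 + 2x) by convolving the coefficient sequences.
Ascending coefficients: a = [3, 1, 2], b = [3, 2]. c[0] = 3×3 = 9; c[1] = 3×2 + 1×3 = 9; c[2] = 1×2 + 2×3 = 8; c[3] = 2×2 = 4. Result coefficients: [9, 9, 8, 4] → 9 + 9x + 8x^2 + 4x^3

9 + 9x + 8x^2 + 4x^3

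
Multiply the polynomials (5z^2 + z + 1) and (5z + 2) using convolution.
Ascending coefficients: a = [1, 1, 5], b = [2, 5]. c[0] = 1×2 = 2; c[1] = 1×5 + 1×2 = 7; c[2] = 1×5 + 5×2 = 15; c[3] = 5×5 = 25. Result coefficients: [2, 7, 15, 25] → 25z^3 + 15z^2 + 7z + 2

25z^3 + 15z^2 + 7z + 2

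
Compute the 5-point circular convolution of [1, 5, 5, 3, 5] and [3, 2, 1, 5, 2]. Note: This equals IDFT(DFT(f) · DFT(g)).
Either evaluate y[k] = Σ_j f[j]·g[(k-j) mod 5] directly, or use IDFT(DFT(f) · DFT(g)). y[0] = 1×3 + 5×2 + 5×5 + 3×1 + 5×2 = 51; y[1] = 1×2 + 5×3 + 5×2 + 3×5 + 5×1 = 47; y[2] = 1×1 + 5×2 + 5×3 + 3×2 + 5×5 = 57; y[3] = 1×5 + 5×1 + 5×2 + 3×3 + 5×2 = 39; y[4] = 1×2 + 5×5 + 5×1 + 3×2 + 5×3 = 53. Result: [51, 47, 57, 39, 53]

[51, 47, 57, 39, 53]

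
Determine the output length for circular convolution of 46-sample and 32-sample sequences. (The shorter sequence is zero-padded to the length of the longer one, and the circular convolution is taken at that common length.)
Circular convolution (zero-padding the shorter input) has length max(m, n) = max(46, 32) = 46

46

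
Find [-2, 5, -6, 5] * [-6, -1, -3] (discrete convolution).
y[0] = -2×-6 = 12; y[1] = -2×-1 + 5×-6 = -28; y[2] = -2×-3 + 5×-1 + -6×-6 = 37; y[3] = 5×-3 + -6×-1 + 5×-6 = -39; y[4] = -6×-3 + 5×-1 = 13; y[5] = 5×-3 = -15

[12, -28, 37, -39, 13, -15]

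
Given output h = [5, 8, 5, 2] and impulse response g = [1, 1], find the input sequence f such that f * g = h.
Deconvolve h=[5, 8, 5, 2] by g=[1, 1]. Since g[0]=1, solve forward: f[0] = h[0] / 1 = 5; f[1] = (h[1] - 5×1) / 1 = 3; f[2] = (h[2] - 3×1) / 1 = 2. So f = [5, 3, 2]. Check by forward convolution: h[0] = 5×1 = 5; h[1] = 5×1 + 3×1 = 8; h[2] = 3×1 + 2×1 = 5; h[3] = 2×1 = 2

[5, 3, 2]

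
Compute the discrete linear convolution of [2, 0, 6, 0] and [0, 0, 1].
y[0] = 2×0 = 0; y[1] = 2×0 + 0×0 = 0; y[2] = 2×1 + 0×0 + 6×0 = 2; y[3] = 0×1 + 6×0 + 0×0 = 0; y[4] = 6×1 + 0×0 = 6; y[5] = 0×1 = 0

[0, 0, 2, 0, 6, 0]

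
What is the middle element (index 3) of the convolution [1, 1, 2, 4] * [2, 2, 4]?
Use y[k] = Σ_i a[i]·b[k-i] at k=3. y[3] = 1×4 + 2×2 + 4×2 = 16

16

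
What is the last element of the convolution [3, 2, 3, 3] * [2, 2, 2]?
Use y[k] = Σ_i a[i]·b[k-i] at k=5. y[5] = 3×2 = 6

6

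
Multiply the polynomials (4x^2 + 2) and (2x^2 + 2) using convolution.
Ascending coefficients: a = [2, 0, 4], b = [2, 0, 2]. c[0] = 2×2 = 4; c[1] = 2×0 + 0×2 = 0; c[2] = 2×2 + 0×0 + 4×2 = 12; c[3] = 0×2 + 4×0 = 0; c[4] = 4×2 = 8. Result coefficients: [4, 0, 12, 0, 8] → 8x^4 + 12x^2 + 4

8x^4 + 12x^2 + 4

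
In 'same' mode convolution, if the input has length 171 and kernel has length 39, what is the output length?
'Same' mode returns an output with the same length as the input: 171

171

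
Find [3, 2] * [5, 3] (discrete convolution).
y[0] = 3×5 = 15; y[1] = 3×3 + 2×5 = 19; y[2] = 2×3 = 6

[15, 19, 6]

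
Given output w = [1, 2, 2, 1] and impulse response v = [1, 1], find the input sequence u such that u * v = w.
Deconvolve w=[1, 2, 2, 1] by v=[1, 1]. Since v[0]=1, solve forward: u[0] = w[0] / 1 = 1; u[1] = (w[1] - 1×1) / 1 = 1; u[2] = (w[2] - 1×1) / 1 = 1. So u = [1, 1, 1]. Check by forward convolution: w[0] = 1×1 = 1; w[1] = 1×1 + 1×1 = 2; w[2] = 1×1 + 1×1 = 2; w[3] = 1×1 = 1

[1, 1, 1]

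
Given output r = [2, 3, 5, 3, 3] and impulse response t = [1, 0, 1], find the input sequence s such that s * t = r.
Deconvolve r=[2, 3, 5, 3, 3] by t=[1, 0, 1]. Since t[0]=1, solve forward: s[0] = r[0] / 1 = 2; s[1] = (r[1] - 2×0) / 1 = 3; s[2] = (r[2] - 3×0 - 2×1) / 1 = 3. So s = [2, 3, 3]. Check by forward convolution: r[0] = 2×1 = 2; r[1] = 2×0 + 3×1 = 3; r[2] = 2×1 + 3×0 + 3×1 = 5; r[3] = 3×1 + 3×0 = 3; r[4] = 3×1 = 3

[2, 3, 3]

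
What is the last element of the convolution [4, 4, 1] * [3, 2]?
Use y[k] = Σ_i a[i]·b[k-i] at k=3. y[3] = 1×2 = 2

2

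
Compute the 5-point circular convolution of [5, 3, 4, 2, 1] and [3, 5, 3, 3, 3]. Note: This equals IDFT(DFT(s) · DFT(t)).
Either evaluate y[k] = Σ_j s[j]·t[(k-j) mod 5] directly, or use IDFT(DFT(s) · DFT(t)). y[0] = 5×3 + 3×3 + 4×3 + 2×3 + 1×5 = 47; y[1] = 5×5 + 3×3 + 4×3 + 2×3 + 1×3 = 55; y[2] = 5×3 + 3×5 + 4×3 + 2×3 + 1×3 = 51; y[3] = 5×3 + 3×3 + 4×5 + 2×3 + 1×3 = 53; y[4] = 5×3 + 3×3 + 4×3 + 2×5 + 1×3 = 49. Result: [47, 55, 51, 53, 49]

[47, 55, 51, 53, 49]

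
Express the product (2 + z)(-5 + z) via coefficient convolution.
Ascending coefficients: a = [2, 1], b = [-5, 1]. c[0] = 2×-5 = -10; c[1] = 2×1 + 1×-5 = -3; c[2] = 1×1 = 1. Result coefficients: [-10, -3, 1] → -10 - 3z + z^2

-10 - 3z + z^2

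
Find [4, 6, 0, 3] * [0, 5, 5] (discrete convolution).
y[0] = 4×0 = 0; y[1] = 4×5 + 6×0 = 20; y[2] = 4×5 + 6×5 + 0×0 = 50; y[3] = 6×5 + 0×5 + 3×0 = 30; y[4] = 0×5 + 3×5 = 15; y[5] = 3×5 = 15

[0, 20, 50, 30, 15, 15]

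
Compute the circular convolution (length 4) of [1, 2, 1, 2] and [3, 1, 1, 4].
Use y[k] = Σ_j f[j]·g[(k-j) mod 4]. y[0] = 1×3 + 2×4 + 1×1 + 2×1 = 14; y[1] = 1×1 + 2×3 + 1×4 + 2×1 = 13; y[2] = 1×1 + 2×1 + 1×3 + 2×4 = 14; y[3] = 1×4 + 2×1 + 1×1 + 2×3 = 13. Result: [14, 13, 14, 13]

[14, 13, 14, 13]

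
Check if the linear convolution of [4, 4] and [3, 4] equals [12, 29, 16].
Recompute linear convolution of [4, 4] and [3, 4]: y[0] = 4×3 = 12; y[1] = 4×4 + 4×3 = 28; y[2] = 4×4 = 16 → [12, 28, 16]. Compare to given [12, 29, 16]: they differ at index 1: given 29, correct 28, so answer: No

No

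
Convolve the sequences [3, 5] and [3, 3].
y[0] = 3×3 = 9; y[1] = 3×3 + 5×3 = 24; y[2] = 5×3 = 15

[9, 24, 15]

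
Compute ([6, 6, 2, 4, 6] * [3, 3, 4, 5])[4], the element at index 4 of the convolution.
Use y[k] = Σ_i a[i]·b[k-i] at k=4. y[4] = 6×5 + 2×4 + 4×3 + 6×3 = 68

68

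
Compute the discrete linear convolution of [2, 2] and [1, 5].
y[0] = 2×1 = 2; y[1] = 2×5 + 2×1 = 12; y[2] = 2×5 = 10

[2, 12, 10]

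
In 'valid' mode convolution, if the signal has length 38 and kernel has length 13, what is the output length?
'Valid' mode counts only positions where the kernel fully overlaps the signal: m - n + 1 = 38 - 13 + 1 = 26

26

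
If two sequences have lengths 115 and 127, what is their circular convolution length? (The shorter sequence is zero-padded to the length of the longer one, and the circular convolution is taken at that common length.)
Circular convolution (zero-padding the shorter input) has length max(m, n) = max(115, 127) = 127

127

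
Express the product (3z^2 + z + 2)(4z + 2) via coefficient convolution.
Ascending coefficients: a = [2, 1, 3], b = [2, 4]. c[0] = 2×2 = 4; c[1] = 2×4 + 1×2 = 10; c[2] = 1×4 + 3×2 = 10; c[3] = 3×4 = 12. Result coefficients: [4, 10, 10, 12] → 12z^3 + 10z^2 + 10z + 4

12z^3 + 10z^2 + 10z + 4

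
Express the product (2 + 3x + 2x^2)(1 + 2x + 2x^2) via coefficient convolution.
Ascending coefficients: a = [2, 3, 2], b = [1, 2, 2]. c[0] = 2×1 = 2; c[1] = 2×2 + 3×1 = 7; c[2] = 2×2 + 3×2 + 2×1 = 12; c[3] = 3×2 + 2×2 = 10; c[4] = 2×2 = 4. Result coefficients: [2, 7, 12, 10, 4] → 2 + 7x + 12x^2 + 10x^3 + 4x^4

2 + 7x + 12x^2 + 10x^3 + 4x^4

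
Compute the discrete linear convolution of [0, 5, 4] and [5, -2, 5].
y[0] = 0×5 = 0; y[1] = 0×-2 + 5×5 = 25; y[2] = 0×5 + 5×-2 + 4×5 = 10; y[3] = 5×5 + 4×-2 = 17; y[4] = 4×5 = 20

[0, 25, 10, 17, 20]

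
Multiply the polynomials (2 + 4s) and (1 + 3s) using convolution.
Ascending coefficients: a = [2, 4], b = [1, 3]. c[0] = 2×1 = 2; c[1] = 2×3 + 4×1 = 10; c[2] = 4×3 = 12. Result coefficients: [2, 10, 12] → 2 + 10s + 12s^2

2 + 10s + 12s^2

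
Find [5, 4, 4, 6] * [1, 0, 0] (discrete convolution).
y[0] = 5×1 = 5; y[1] = 5×0 + 4×1 = 4; y[2] = 5×0 + 4×0 + 4×1 = 4; y[3] = 4×0 + 4×0 + 6×1 = 6; y[4] = 4×0 + 6×0 = 0; y[5] = 6×0 = 0

[5, 4, 4, 6, 0, 0]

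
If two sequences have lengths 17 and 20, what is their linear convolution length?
Linear/full convolution length: m + n - 1 = 17 + 20 - 1 = 36

36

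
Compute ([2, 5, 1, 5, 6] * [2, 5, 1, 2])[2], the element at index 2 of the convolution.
Use y[k] = Σ_i a[i]·b[k-i] at k=2. y[2] = 2×1 + 5×5 + 1×2 = 29

29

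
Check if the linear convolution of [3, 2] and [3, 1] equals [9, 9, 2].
Recompute linear convolution of [3, 2] and [3, 1]: y[0] = 3×3 = 9; y[1] = 3×1 + 2×3 = 9; y[2] = 2×1 = 2 → [9, 9, 2]. Given [9, 9, 2] matches, so answer: Yes

Yes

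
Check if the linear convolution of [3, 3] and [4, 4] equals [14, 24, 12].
Recompute linear convolution of [3, 3] and [4, 4]: y[0] = 3×4 = 12; y[1] = 3×4 + 3×4 = 24; y[2] = 3×4 = 12 → [12, 24, 12]. Compare to given [14, 24, 12]: they differ at index 0: given 14, correct 12, so answer: No

No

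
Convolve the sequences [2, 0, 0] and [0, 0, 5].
y[0] = 2×0 = 0; y[1] = 2×0 + 0×0 = 0; y[2] = 2×5 + 0×0 + 0×0 = 10; y[3] = 0×5 + 0×0 = 0; y[4] = 0×5 = 0

[0, 0, 10, 0, 0]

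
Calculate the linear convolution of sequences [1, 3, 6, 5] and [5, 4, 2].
y[0] = 1×5 = 5; y[1] = 1×4 + 3×5 = 19; y[2] = 1×2 + 3×4 + 6×5 = 44; y[3] = 3×2 + 6×4 + 5×5 = 55; y[4] = 6×2 + 5×4 = 32; y[5] = 5×2 = 10

[5, 19, 44, 55, 32, 10]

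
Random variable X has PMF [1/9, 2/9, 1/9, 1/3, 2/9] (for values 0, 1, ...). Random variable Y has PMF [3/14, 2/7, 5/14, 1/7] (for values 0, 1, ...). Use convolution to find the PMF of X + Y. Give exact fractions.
P(X+Y=k) = Σ_i P(X=i)·P(Y=k-i) — a convolution of [1/9, 2/9, 1/9, 1/3, 2/9] and [3/14, 2/7, 5/14, 1/7]. P(X+Y=0) = (1/9)×(3/14) = 1/42; P(X+Y=1) = (1/9)×(2/7) + (2/9)×(3/14) = 2/63 + 1/21 = 5/63; P(X+Y=2) = (1/9)×(5/14) + (2/9)×(2/7) + (1/9)×(3/14) = 5/126 + 4/63 + 1/42 = 8/63; P(X+Y=3) = (1/9)×(1/7) + (2/9)×(5/14) + (1/9)×(2/7) + (1/3)×(3/14) = 1/63 + 5/63 + 2/63 + 1/14 = 25/126; P(X+Y=4) = (2/9)×(1/7) + (1/9)×(5/14) + (1/3)×(2/7) + (2/9)×(3/14) = 2/63 + 5/126 + 2/21 + 1/21 = 3/14; P(X+Y=5) = (1/9)×(1/7) + (1/3)×(5/14) + (2/9)×(2/7) = 1/63 + 5/42 + 4/63 = 25/126; P(X+Y=6) = (1/3)×(1/7) + (2/9)×(5/14) = 1/21 + 5/63 = 8/63; P(X+Y=7) = (2/9)×(1/7) = 2/63. PMF: [1/42, 5/63, 8/63, 25/126, 3/14, 25/126, 8/63, 2/63] (sums to 1 ✓)

[1/42, 5/63, 8/63, 25/126, 3/14, 25/126, 8/63, 2/63]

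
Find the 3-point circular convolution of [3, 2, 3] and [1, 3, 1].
Use y[k] = Σ_j u[j]·v[(k-j) mod 3]. y[0] = 3×1 + 2×1 + 3×3 = 14; y[1] = 3×3 + 2×1 + 3×1 = 14; y[2] = 3×1 + 2×3 + 3×1 = 12. Result: [14, 14, 12]

[14, 14, 12]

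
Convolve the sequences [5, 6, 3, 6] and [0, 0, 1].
y[0] = 5×0 = 0; y[1] = 5×0 + 6×0 = 0; y[2] = 5×1 + 6×0 + 3×0 = 5; y[3] = 6×1 + 3×0 + 6×0 = 6; y[4] = 3×1 + 6×0 = 3; y[5] = 6×1 = 6

[0, 0, 5, 6, 3, 6]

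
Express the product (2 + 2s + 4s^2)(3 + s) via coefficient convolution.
Ascending coefficients: a = [2, 2, 4], b = [3, 1]. c[0] = 2×3 = 6; c[1] = 2×1 + 2×3 = 8; c[2] = 2×1 + 4×3 = 14; c[3] = 4×1 = 4. Result coefficients: [6, 8, 14, 4] → 6 + 8s + 14s^2 + 4s^3

6 + 8s + 14s^2 + 4s^3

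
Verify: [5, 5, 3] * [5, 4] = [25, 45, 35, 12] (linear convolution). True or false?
Recompute linear convolution of [5, 5, 3] and [5, 4]: y[0] = 5×5 = 25; y[1] = 5×4 + 5×5 = 45; y[2] = 5×4 + 3×5 = 35; y[3] = 3×4 = 12 → [25, 45, 35, 12]. Given [25, 45, 35, 12] matches, so answer: Yes

Yes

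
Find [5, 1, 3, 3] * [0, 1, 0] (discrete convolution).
y[0] = 5×0 = 0; y[1] = 5×1 + 1×0 = 5; y[2] = 5×0 + 1×1 + 3×0 = 1; y[3] = 1×0 + 3×1 + 3×0 = 3; y[4] = 3×0 + 3×1 = 3; y[5] = 3×0 = 0

[0, 5, 1, 3, 3, 0]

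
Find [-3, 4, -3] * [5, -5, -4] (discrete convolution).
y[0] = -3×5 = -15; y[1] = -3×-5 + 4×5 = 35; y[2] = -3×-4 + 4×-5 + -3×5 = -23; y[3] = 4×-4 + -3×-5 = -1; y[4] = -3×-4 = 12

[-15, 35, -23, -1, 12]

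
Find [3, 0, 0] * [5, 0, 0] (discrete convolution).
y[0] = 3×5 = 15; y[1] = 3×0 + 0×5 = 0; y[2] = 3×0 + 0×0 + 0×5 = 0; y[3] = 0×0 + 0×0 = 0; y[4] = 0×0 = 0

[15, 0, 0, 0, 0]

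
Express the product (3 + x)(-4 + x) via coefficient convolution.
Ascending coefficients: a = [3, 1], b = [-4, 1]. c[0] = 3×-4 = -12; c[1] = 3×1 + 1×-4 = -1; c[2] = 1×1 = 1. Result coefficients: [-12, -1, 1] → -12 - x + x^2

-12 - x + x^2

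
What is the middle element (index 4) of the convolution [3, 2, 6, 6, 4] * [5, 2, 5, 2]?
Use y[k] = Σ_i a[i]·b[k-i] at k=4. y[4] = 2×2 + 6×5 + 6×2 + 4×5 = 66

66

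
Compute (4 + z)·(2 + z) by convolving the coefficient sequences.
Ascending coefficients: a = [4, 1], b = [2, 1]. c[0] = 4×2 = 8; c[1] = 4×1 + 1×2 = 6; c[2] = 1×1 = 1. Result coefficients: [8, 6, 1] → 8 + 6z + z^2

8 + 6z + z^2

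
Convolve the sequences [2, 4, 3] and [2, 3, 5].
y[0] = 2×2 = 4; y[1] = 2×3 + 4×2 = 14; y[2] = 2×5 + 4×3 + 3×2 = 28; y[3] = 4×5 + 3×3 = 29; y[4] = 3×5 = 15

[4, 14, 28, 29, 15]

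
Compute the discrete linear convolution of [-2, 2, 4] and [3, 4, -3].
y[0] = -2×3 = -6; y[1] = -2×4 + 2×3 = -2; y[2] = -2×-3 + 2×4 + 4×3 = 26; y[3] = 2×-3 + 4×4 = 10; y[4] = 4×-3 = -12

[-6, -2, 26, 10, -12]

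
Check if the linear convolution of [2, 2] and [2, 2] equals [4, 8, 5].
Recompute linear convolution of [2, 2] and [2, 2]: y[0] = 2×2 = 4; y[1] = 2×2 + 2×2 = 8; y[2] = 2×2 = 4 → [4, 8, 4]. Compare to given [4, 8, 5]: they differ at index 2: given 5, correct 4, so answer: No

No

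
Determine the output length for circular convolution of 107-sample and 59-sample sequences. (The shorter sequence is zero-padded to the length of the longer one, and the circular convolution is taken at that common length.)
Circular convolution (zero-padding the shorter input) has length max(m, n) = max(107, 59) = 107

107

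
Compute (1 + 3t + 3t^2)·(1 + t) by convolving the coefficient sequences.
Ascending coefficients: a = [1, 3, 3], b = [1, 1]. c[0] = 1×1 = 1; c[1] = 1×1 + 3×1 = 4; c[2] = 3×1 + 3×1 = 6; c[3] = 3×1 = 3. Result coefficients: [1, 4, 6, 3] → 1 + 4t + 6t^2 + 3t^3

1 + 4t + 6t^2 + 3t^3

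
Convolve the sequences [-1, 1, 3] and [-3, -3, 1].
y[0] = -1×-3 = 3; y[1] = -1×-3 + 1×-3 = 0; y[2] = -1×1 + 1×-3 + 3×-3 = -13; y[3] = 1×1 + 3×-3 = -8; y[4] = 3×1 = 3

[3, 0, -13, -8, 3]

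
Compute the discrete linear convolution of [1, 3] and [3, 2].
y[0] = 1×3 = 3; y[1] = 1×2 + 3×3 = 11; y[2] = 3×2 = 6

[3, 11, 6]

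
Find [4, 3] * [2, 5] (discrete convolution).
y[0] = 4×2 = 8; y[1] = 4×5 + 3×2 = 26; y[2] = 3×5 = 15

[8, 26, 15]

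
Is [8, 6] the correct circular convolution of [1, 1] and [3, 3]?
Recompute circular convolution of [1, 1] and [3, 3]: y[0] = 1×3 + 1×3 = 6; y[1] = 1×3 + 1×3 = 6 → [6, 6]. Compare to given [8, 6]: they differ at index 0: given 8, correct 6, so answer: No

No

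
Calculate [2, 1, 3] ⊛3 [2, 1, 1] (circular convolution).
Use y[k] = Σ_j a[j]·b[(k-j) mod 3]. y[0] = 2×2 + 1×1 + 3×1 = 8; y[1] = 2×1 + 1×2 + 3×1 = 7; y[2] = 2×1 + 1×1 + 3×2 = 9. Result: [8, 7, 9]

[8, 7, 9]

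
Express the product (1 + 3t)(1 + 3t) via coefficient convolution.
Ascending coefficients: a = [1, 3], b = [1, 3]. c[0] = 1×1 = 1; c[1] = 1×3 + 3×1 = 6; c[2] = 3×3 = 9. Result coefficients: [1, 6, 9] → 1 + 6t + 9t^2

1 + 6t + 9t^2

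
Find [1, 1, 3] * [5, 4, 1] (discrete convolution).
y[0] = 1×5 = 5; y[1] = 1×4 + 1×5 = 9; y[2] = 1×1 + 1×4 + 3×5 = 20; y[3] = 1×1 + 3×4 = 13; y[4] = 3×1 = 3

[5, 9, 20, 13, 3]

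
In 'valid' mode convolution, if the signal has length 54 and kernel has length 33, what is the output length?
'Valid' mode counts only positions where the kernel fully overlaps the signal: m - n + 1 = 54 - 33 + 1 = 22

22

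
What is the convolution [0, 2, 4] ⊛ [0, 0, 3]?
y[0] = 0×0 = 0; y[1] = 0×0 + 2×0 = 0; y[2] = 0×3 + 2×0 + 4×0 = 0; y[3] = 2×3 + 4×0 = 6; y[4] = 4×3 = 12

[0, 0, 0, 6, 12]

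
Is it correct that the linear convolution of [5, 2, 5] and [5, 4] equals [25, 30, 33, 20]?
Recompute linear convolution of [5, 2, 5] and [5, 4]: y[0] = 5×5 = 25; y[1] = 5×4 + 2×5 = 30; y[2] = 2×4 + 5×5 = 33; y[3] = 5×4 = 20 → [25, 30, 33, 20]. Given [25, 30, 33, 20] matches, so answer: Yes

Yes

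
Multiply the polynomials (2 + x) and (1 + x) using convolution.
Ascending coefficients: a = [2, 1], b = [1, 1]. c[0] = 2×1 = 2; c[1] = 2×1 + 1×1 = 3; c[2] = 1×1 = 1. Result coefficients: [2, 3, 1] → 2 + 3x + x^2

2 + 3x + x^2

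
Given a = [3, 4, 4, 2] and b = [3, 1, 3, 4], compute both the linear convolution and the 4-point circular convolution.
Linear: y_lin[0] = 3×3 = 9; y_lin[1] = 3×1 + 4×3 = 15; y_lin[2] = 3×3 + 4×1 + 4×3 = 25; y_lin[3] = 3×4 + 4×3 + 4×1 + 2×3 = 34; y_lin[4] = 4×4 + 4×3 + 2×1 = 30; y_lin[5] = 4×4 + 2×3 = 22; y_lin[6] = 2×4 = 8 → [9, 15, 25, 34, 30, 22, 8]. Circular (length 4): y[0] = 3×3 + 4×4 + 4×3 + 2×1 = 39; y[1] = 3×1 + 4×3 + 4×4 + 2×3 = 37; y[2] = 3×3 + 4×1 + 4×3 + 2×4 = 33; y[3] = 3×4 + 4×3 + 4×1 + 2×3 = 34 → [39, 37, 33, 34]

Linear: [9, 15, 25, 34, 30, 22, 8], Circular: [39, 37, 33, 34]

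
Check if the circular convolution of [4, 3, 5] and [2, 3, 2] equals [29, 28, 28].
Recompute circular convolution of [4, 3, 5] and [2, 3, 2]: y[0] = 4×2 + 3×2 + 5×3 = 29; y[1] = 4×3 + 3×2 + 5×2 = 28; y[2] = 4×2 + 3×3 + 5×2 = 27 → [29, 28, 27]. Compare to given [29, 28, 28]: they differ at index 2: given 28, correct 27, so answer: No

No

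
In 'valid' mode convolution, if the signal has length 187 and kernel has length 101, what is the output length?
'Valid' mode counts only positions where the kernel fully overlaps the signal: m - n + 1 = 187 - 101 + 1 = 87

87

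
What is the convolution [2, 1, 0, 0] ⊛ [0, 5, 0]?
y[0] = 2×0 = 0; y[1] = 2×5 + 1×0 = 10; y[2] = 2×0 + 1×5 + 0×0 = 5; y[3] = 1×0 + 0×5 + 0×0 = 0; y[4] = 0×0 + 0×5 = 0; y[5] = 0×0 = 0

[0, 10, 5, 0, 0, 0]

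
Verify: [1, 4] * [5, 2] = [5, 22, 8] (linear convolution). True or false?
Recompute linear convolution of [1, 4] and [5, 2]: y[0] = 1×5 = 5; y[1] = 1×2 + 4×5 = 22; y[2] = 4×2 = 8 → [5, 22, 8]. Given [5, 22, 8] matches, so answer: Yes

Yes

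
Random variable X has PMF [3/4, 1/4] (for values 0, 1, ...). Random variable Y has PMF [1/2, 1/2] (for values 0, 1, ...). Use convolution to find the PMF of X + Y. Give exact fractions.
P(X+Y=k) = Σ_i P(X=i)·P(Y=k-i) — a convolution of [3/4, 1/4] and [1/2, 1/2]. P(X+Y=0) = (3/4)×(1/2) = 3/8; P(X+Y=1) = (3/4)×(1/2) + (1/4)×(1/2) = 3/8 + 1/8 = 1/2; P(X+Y=2) = (1/4)×(1/2) = 1/8. PMF: [3/8, 1/2, 1/8] (sums to 1 ✓)

[3/8, 1/2, 1/8]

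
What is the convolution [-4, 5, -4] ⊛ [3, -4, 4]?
y[0] = -4×3 = -12; y[1] = -4×-4 + 5×3 = 31; y[2] = -4×4 + 5×-4 + -4×3 = -48; y[3] = 5×4 + -4×-4 = 36; y[4] = -4×4 = -16

[-12, 31, -48, 36, -16]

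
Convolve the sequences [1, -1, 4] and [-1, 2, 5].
y[0] = 1×-1 = -1; y[1] = 1×2 + -1×-1 = 3; y[2] = 1×5 + -1×2 + 4×-1 = -1; y[3] = -1×5 + 4×2 = 3; y[4] = 4×5 = 20

[-1, 3, -1, 3, 20]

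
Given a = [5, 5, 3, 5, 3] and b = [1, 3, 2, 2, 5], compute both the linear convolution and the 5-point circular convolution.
Linear: y_lin[0] = 5×1 = 5; y_lin[1] = 5×3 + 5×1 = 20; y_lin[2] = 5×2 + 5×3 + 3×1 = 28; y_lin[3] = 5×2 + 5×2 + 3×3 + 5×1 = 34; y_lin[4] = 5×5 + 5×2 + 3×2 + 5×3 + 3×1 = 59; y_lin[5] = 5×5 + 3×2 + 5×2 + 3×3 = 50; y_lin[6] = 3×5 + 5×2 + 3×2 = 31; y_lin[7] = 5×5 + 3×2 = 31; y_lin[8] = 3×5 = 15 → [5, 20, 28, 34, 59, 50, 31, 31, 15]. Circular (length 5): y[0] = 5×1 + 5×5 + 3×2 + 5×2 + 3×3 = 55; y[1] = 5×3 + 5×1 + 3×5 + 5×2 + 3×2 = 51; y[2] = 5×2 + 5×3 + 3×1 + 5×5 + 3×2 = 59; y[3] = 5×2 + 5×2 + 3×3 + 5×1 + 3×5 = 49; y[4] = 5×5 + 5×2 + 3×2 + 5×3 + 3×1 = 59 → [55, 51, 59, 49, 59]

Linear: [5, 20, 28, 34, 59, 50, 31, 31, 15], Circular: [55, 51, 59, 49, 59]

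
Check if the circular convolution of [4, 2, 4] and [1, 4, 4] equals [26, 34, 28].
Recompute circular convolution of [4, 2, 4] and [1, 4, 4]: y[0] = 4×1 + 2×4 + 4×4 = 28; y[1] = 4×4 + 2×1 + 4×4 = 34; y[2] = 4×4 + 2×4 + 4×1 = 28 → [28, 34, 28]. Compare to given [26, 34, 28]: they differ at index 0: given 26, correct 28, so answer: No

No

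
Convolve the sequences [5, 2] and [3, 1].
y[0] = 5×3 = 15; y[1] = 5×1 + 2×3 = 11; y[2] = 2×1 = 2

[15, 11, 2]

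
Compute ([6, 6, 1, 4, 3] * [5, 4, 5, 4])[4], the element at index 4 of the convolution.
Use y[k] = Σ_i a[i]·b[k-i] at k=4. y[4] = 6×4 + 1×5 + 4×4 + 3×5 = 60

60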